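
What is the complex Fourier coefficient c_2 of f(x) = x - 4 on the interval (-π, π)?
Compute the real Fourier coefficients first: a_2 = 0, b_2 = -1.
Then c_2 = (a_2 − i·b_2)/2 = i/2.

Final answer: i/2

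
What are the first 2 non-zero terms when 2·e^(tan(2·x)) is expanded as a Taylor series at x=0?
4·x + 2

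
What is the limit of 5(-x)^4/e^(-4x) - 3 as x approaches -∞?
The quotient is an ∞/∞ indeterminate form as x → -∞.
Compare growth rates of the dominant terms (exponentials ≫ polynomials ≫ logarithms), or apply L'Hôpital's rule; the quotient → 0.
Adding the constant: 0 - 3 = -3. Limit = -3.

Final answer: -3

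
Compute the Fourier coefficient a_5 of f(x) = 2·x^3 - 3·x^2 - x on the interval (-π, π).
a_5 = (1/π) ∫_{-π}^{π} f(x)·cos(5x) dx.
Evaluate the integral (use parity and integration by parts as needed): a_5 = 12/25.

Final answer: 12/25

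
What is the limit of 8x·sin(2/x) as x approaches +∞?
As x → +∞: let u = 2/x → 0⁺; then 8·x·sin(2/x) = 8·2·sin(u)/u → 8·2·1 = 16.
Limit = 16.

Final answer: 16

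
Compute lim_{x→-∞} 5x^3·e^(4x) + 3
The product is a 0·∞ indeterminate form at x → -∞.
Rewrite the product as 5x^3 / e^(-4x) (an ∞/∞ form) and apply L'Hôpital, or use the standard hierarchy e^(4|x|) ≫ |x^3| as x → -∞.
The indeterminate product → 0, so the limit = 3.

Final answer: 3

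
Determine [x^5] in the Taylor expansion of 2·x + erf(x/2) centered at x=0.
Expand to order 5: 2·x + erf(x/2) = x^5/(160·√(π)) - x^3/(12·√(π)) + x·(1/√(π) + 2) + O(x^6).
The coefficient of x^5 is 1/(160·√(π)).

Final answer: 1/(160·√(π))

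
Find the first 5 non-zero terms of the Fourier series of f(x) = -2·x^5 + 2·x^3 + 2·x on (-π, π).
(-500 - 4·π^4 + 84·π^2)·sin(x) + (-12·π^2 + 16 + 2·π^4)·sin(2·x) + (-4·π^4/3 - 124/81 + 116·π^2/27)·sin(3·x) + (-9·π^2/4 - 5/32 + π^4)·sin(4·x) + (-4·π^4/5 + 284/625 + 36·π^2/25)·sin(5·x)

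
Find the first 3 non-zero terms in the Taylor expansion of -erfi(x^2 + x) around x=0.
-2·x^3/(3·√(π)) - 2·x^2/√(π) - 2·x/√(π)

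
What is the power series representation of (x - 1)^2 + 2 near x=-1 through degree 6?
6 - 4·(x + 1) + (x + 1)^2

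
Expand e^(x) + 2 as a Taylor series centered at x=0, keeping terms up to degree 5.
x^5/120 + x^4/24 + x^3/6 + x^2/2 + x + 3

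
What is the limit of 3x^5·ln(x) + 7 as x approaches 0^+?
The product is a 0·∞ indeterminate form at x → 0⁺.
Rewrite the product as 3·ln(x) / x^(-5) and apply L'Hôpital, or use the standard hierarchy x^(-5) ≫ |ln x| as x → 0⁺.
The indeterminate product → 0, so the limit = 7.

Final answer: 7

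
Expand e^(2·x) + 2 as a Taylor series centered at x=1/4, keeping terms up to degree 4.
e^(1/2) + 2 + 2·e^(1/2)·(x - 1/4) + 2·e^(1/2)·(x - 1/4)^2 + 4·e^(1/2)·(x - 1/4)^3/3 + 2·e^(1/2)·(x - 1/4)^4/3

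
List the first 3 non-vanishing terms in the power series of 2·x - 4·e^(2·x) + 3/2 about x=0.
-8·x^2 - 6·x - 5/2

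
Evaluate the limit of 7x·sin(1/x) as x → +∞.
As x → +∞: let u = 1/x → 0⁺; then 7·x·sin(1/x) = 7·1·sin(u)/u → 7·1·1 = 7.
Limit = 7.

Final answer: 7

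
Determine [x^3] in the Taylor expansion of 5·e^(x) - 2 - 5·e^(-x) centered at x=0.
Expand to order 3: 5·e^(x) - 2 - 5·e^(-x) = 5·x^3/3 + 10·x - 2 + O(x^4).
The coefficient of x^3 is 5/3.

Final answer: 5/3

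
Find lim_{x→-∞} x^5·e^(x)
This is a 0·∞ indeterminate form at x → -∞.
Rewrite the product as x^5 / e^(-x) (an ∞/∞ form) and apply L'Hôpital, or use the standard hierarchy e^(|x|) ≫ |x^5| as x → -∞.
The indeterminate product → 0, so the limit = 0.

Final answer: 0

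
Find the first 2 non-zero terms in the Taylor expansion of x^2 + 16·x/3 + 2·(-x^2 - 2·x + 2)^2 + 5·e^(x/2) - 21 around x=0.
-49·x/6 - 8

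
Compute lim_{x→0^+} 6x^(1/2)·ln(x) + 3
The product is a 0·∞ indeterminate form at x → 0⁺.
Rewrite the product as 6·ln(x) / x^(-1/2) and apply L'Hôpital, or use the standard hierarchy x^(-1/2) ≫ |ln x| as x → 0⁺.
The indeterminate product → 0, so the limit = 3.

Final answer: 3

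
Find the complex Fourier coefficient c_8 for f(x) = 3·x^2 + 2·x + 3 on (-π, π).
Compute the real Fourier coefficients first: a_8 = 3/16, b_8 = -1/2.
Then c_8 = (a_8 − i·b_8)/2 = 3/32 + i/4.

Final answer: 3/32 + i/4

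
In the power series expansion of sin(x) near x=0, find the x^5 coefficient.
Expand to order 5: sin(x) = x^5/120 - x^3/6 + x + O(x^6).
The coefficient of x^5 is 1/120.

Final answer: 1/120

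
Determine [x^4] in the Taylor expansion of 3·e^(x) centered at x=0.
Expand to order 4: 3·e^(x) = x^4/8 + x^3/2 + 3·x^2/2 + 3·x + 3 + O(x^5).
The coefficient of x^4 is 1/8.

Final answer: 1/8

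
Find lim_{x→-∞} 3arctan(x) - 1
Evaluate the dominant behaviour as x → -∞; each term tends to a finite value or vanishes.
Limit = -3·π/2 - 1.

Final answer: -3·π/2 - 1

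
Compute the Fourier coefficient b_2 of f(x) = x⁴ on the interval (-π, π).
b_2 = (1/π) ∫_{-π}^{π} f(x)·sin(2x) dx.
Evaluate the integral (use parity and integration by parts as needed): b_2 = 0.

Final answer: 0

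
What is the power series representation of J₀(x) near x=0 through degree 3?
1 - x^2/4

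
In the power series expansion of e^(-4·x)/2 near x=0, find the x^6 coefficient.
Expand to order 6: e^(-4·x)/2 = 128·x^6/45 - 64·x^5/15 + 16·x^4/3 - 16·x^3/3 + 4·x^2 - 2·x + 1/2 + O(x^7).
The coefficient of x^6 is 128/45.

Final answer: 128/45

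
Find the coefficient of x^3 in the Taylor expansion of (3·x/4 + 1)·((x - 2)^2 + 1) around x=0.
Expand to order 3: (3·x/4 + 1)·((x - 2)^2 + 1) = 3·x^3/4 - 2·x^2 - x/4 + 5 + O(x^4).
The coefficient of x^3 is 3/4.

Final answer: 3/4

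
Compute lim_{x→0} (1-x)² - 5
Direct substitution at x = 0 gives -4.

Final answer: -4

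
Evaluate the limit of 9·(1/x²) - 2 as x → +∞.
Evaluate the dominant behaviour as x → +∞; each term tends to a finite value or vanishes.
Limit = -2.

Final answer: -2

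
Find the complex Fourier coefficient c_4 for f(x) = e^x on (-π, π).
Compute the real Fourier coefficients first: a_4 = (-1 + e^(2·π))·e^(-π)/(17·π), b_4 = (4 - 4·e^(2·π))·e^(-π)/(17·π).
Then c_4 = (a_4 − i·b_4)/2 = -e^(-π)/(34·π) + e^(π)/(34·π) - 2·i·e^(-π)/(17·π) + 2·i·e^(π)/(17·π).

Final answer: -e^(-π)/(34·π) + e^(π)/(34·π) - 2·i·e^(-π)/(17·π) + 2·i·e^(π)/(17·π)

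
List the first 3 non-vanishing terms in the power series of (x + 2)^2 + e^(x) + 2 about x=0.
3·x^2/2 + 5·x + 7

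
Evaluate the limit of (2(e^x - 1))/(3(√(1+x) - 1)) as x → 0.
Both numerator and denominator → 0 as x → 0; this is a 0/0 indeterminate form.
Expand each to leading order near x = 0: numerator ~ 2·x, denominator ~ 3·x/2.
The limit of the ratio is 4/3.

Final answer: 4/3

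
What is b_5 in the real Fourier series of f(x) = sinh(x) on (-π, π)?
b_5 = (1/π) ∫_{-π}^{π} f(x)·sin(5x) dx.
Evaluate the integral (use parity and integration by parts as needed): b_5 = 5·sinh(π)/(13·π).

Final answer: 5·sinh(π)/(13·π)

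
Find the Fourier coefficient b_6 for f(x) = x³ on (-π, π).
b_6 = (1/π) ∫_{-π}^{π} f(x)·sin(6x) dx.
Evaluate the integral (use parity and integration by parts as needed): b_6 = 1/18 - π^2/3.

Final answer: 1/18 - π^2/3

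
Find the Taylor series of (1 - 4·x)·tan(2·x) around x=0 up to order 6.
-256·x^6/15 + 64·x^5/15 - 32·x^4/3 + 8·x^3/3 - 8·x^2 + 2·x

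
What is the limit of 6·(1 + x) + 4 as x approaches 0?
Direct substitution at x = 0 gives 10.

Final answer: 10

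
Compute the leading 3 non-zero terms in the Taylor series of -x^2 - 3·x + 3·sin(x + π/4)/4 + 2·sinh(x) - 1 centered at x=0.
x^2·(-1 - 3·√(2)/16) + x·(-1 + 3·√(2)/8) - 1 + 3·√(2)/8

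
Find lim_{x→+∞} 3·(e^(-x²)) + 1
Evaluate the dominant behaviour as x → +∞; each term tends to a finite value or vanishes.
Limit = 1.

Final answer: 1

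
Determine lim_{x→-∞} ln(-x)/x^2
This is an ∞/∞ indeterminate form as x → -∞.
Compare growth rates of the dominant terms (exponentials ≫ polynomials ≫ logarithms), or apply L'Hôpital's rule; the quotient → 0.
Limit = 0.

Final answer: 0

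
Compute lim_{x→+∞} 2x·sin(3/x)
As x → +∞: let u = 3/x → 0⁺; then 2·x·sin(3/x) = 2·3·sin(u)/u → 2·3·1 = 6.
Limit = 6.

Final answer: 6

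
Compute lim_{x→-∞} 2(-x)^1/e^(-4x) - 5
The quotient is an ∞/∞ indeterminate form as x → -∞.
Compare growth rates of the dominant terms (exponentials ≫ polynomials ≫ logarithms), or apply L'Hôpital's rule; the quotient → 0.
Adding the constant: 0 - 5 = -5. Limit = -5.

Final answer: -5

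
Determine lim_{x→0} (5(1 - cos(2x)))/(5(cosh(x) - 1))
Both numerator and denominator → 0 as x → 0; this is a 0/0 indeterminate form.
Expand each to leading order near x = 0: numerator ~ 10·x^2, denominator ~ 5·x^2/2.
The limit of the ratio is 4.

Final answer: 4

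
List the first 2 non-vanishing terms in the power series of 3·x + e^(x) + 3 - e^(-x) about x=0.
5·x + 3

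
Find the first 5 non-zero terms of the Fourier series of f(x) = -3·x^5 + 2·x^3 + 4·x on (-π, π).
(-736 - 6·π^4 + 124·π^2)·sin(x) + (-17·π^2 + 43/2 + 3·π^4)·sin(2·x) + (-2·π^4 - 32/27 + 52·π^2/9)·sin(3·x) + (-23·π^2/8 - 59/64 + 3·π^4/2)·sin(4·x) + (-6·π^4/5 + 736/625 + 44·π^2/25)·sin(5·x)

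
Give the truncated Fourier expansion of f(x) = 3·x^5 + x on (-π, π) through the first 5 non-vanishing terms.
(-120·π^2 + 6·π^4 + 722)·sin(x) + (-3·π^4 - 47/2 + 15·π^2)·sin(2·x) + (-40·π^2/9 + 98/27 + 2·π^4)·sin(3·x) + (-3·π^4/2 - 77/64 + 15·π^2/8)·sin(4·x) + (-24·π^2/25 + 394/625 + 6·π^4/5)·sin(5·x)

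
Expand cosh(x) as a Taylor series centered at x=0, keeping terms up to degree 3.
x^2/2 + 1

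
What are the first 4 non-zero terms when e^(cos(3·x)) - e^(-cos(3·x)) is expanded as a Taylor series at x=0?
x^6·(-2511·e/80 - 81·e^(-1)/80) + x^4·(-27·e^(-1)/4 + 27·e/2) + x^2·(-9·e/2 - 9·e^(-1)/2) - e^(-1) + e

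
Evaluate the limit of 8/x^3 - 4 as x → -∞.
Evaluate the dominant behaviour as x → -∞; each term tends to a finite value or vanishes.
Limit = -4.

Final answer: -4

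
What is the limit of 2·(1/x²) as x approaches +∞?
Evaluate the dominant behaviour as x → +∞; each term tends to a finite value or vanishes.
Limit = 0.

Final answer: 0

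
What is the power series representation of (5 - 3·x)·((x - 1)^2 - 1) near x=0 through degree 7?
-3·x^3 + 11·x^2 - 10·x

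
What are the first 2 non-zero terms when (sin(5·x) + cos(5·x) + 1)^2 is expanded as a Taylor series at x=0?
20·x + 4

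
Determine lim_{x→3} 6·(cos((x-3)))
Direct substitution at x = 3 gives 6.

Final answer: 6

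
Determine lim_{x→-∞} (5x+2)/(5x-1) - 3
Evaluate the dominant behaviour as x → -∞; each term tends to a finite value or vanishes.
Limit = -2.

Final answer: -2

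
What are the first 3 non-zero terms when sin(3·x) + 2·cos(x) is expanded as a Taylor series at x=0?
-x^2 + 3·x + 2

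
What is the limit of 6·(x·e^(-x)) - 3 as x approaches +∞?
Evaluate the dominant behaviour as x → +∞; each term tends to a finite value or vanishes.
Limit = -3.

Final answer: -3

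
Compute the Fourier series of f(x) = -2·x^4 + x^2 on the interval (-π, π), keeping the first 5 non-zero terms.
(-100 + 16·π^2)·cos(x) + (7 - 4·π^2)·cos(2·x) + (-44/27 + 16·π^2/9)·cos(3·x) + (5/8 - π^2)·cos(4·x) - 2·π^4/5 + π^2/3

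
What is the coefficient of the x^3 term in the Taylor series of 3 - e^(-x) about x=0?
Expand to order 3: 3 - e^(-x) = x^3/6 - x^2/2 + x + 2 + O(x^4).
The coefficient of x^3 is 1/6.

Final answer: 1/6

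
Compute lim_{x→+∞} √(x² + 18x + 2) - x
This is an ∞ − ∞ indeterminate form.
Multiply and divide by the conjugate √(x²+18x + 2) + x; the x² terms cancel, leaving (18x + 2)/(√(x²+18x + 2)+x) → 18/2 = 9.
Limit = 9.

Final answer: 9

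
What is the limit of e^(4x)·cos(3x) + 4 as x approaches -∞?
Evaluate the dominant behaviour as x → -∞; each term tends to a finite value or vanishes.
Limit = 4.

Final answer: 4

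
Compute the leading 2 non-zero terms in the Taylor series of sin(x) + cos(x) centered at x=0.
x + 1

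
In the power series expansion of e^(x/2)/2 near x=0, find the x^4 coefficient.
Expand to order 4: e^(x/2)/2 = x^4/768 + x^3/96 + x^2/16 + x/4 + 1/2 + O(x^5).
The coefficient of x^4 is 1/768.

Final answer: 1/768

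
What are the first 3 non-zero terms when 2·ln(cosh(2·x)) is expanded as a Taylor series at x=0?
128·x^6/45 - 8·x^4/3 + 4·x^2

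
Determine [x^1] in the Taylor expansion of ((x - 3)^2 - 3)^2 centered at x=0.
Expand to order 1: ((x - 3)^2 - 3)^2 = 36 - 72·x + O(x^2).
The coefficient of x^1 is -72.

Final answer: -72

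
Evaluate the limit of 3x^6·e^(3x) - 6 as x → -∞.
The product is a 0·∞ indeterminate form at x → -∞.
Rewrite the product as 3x^6 / e^(-3x) (an ∞/∞ form) and apply L'Hôpital, or use the standard hierarchy e^(3|x|) ≫ |x^6| as x → -∞.
The indeterminate product → 0, so the limit = -6.

Final answer: -6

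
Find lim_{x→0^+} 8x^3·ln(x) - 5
The product is a 0·∞ indeterminate form at x → 0⁺.
Rewrite the product as 8·ln(x) / x^(-3) and apply L'Hôpital, or use the standard hierarchy x^(-3) ≫ |ln x| as x → 0⁺.
The indeterminate product → 0, so the limit = -5.

Final answer: -5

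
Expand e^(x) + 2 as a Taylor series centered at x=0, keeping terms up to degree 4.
x^4/24 + x^3/6 + x^2/2 + x + 3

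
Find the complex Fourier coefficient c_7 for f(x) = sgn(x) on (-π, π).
Compute the real Fourier coefficients first: a_7 = 0, b_7 = 4/(7·π).
Then c_7 = (a_7 − i·b_7)/2 = -2·i/(7·π).

Final answer: -2·i/(7·π)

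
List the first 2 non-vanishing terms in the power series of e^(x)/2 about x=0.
x/2 + 1/2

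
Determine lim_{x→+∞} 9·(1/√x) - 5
Evaluate the dominant behaviour as x → +∞; each term tends to a finite value or vanishes.
Limit = -5.

Final answer: -5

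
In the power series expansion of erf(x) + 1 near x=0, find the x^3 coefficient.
Expand to order 3: erf(x) + 1 = -2·x^3/(3·√(π)) + 2·x/√(π) + 1 + O(x^4).
The coefficient of x^3 is -2/(3·√(π)).

Final answer: -2/(3·√(π))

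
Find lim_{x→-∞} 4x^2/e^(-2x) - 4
The quotient is an ∞/∞ indeterminate form as x → -∞.
Compare growth rates of the dominant terms (exponentials ≫ polynomials ≫ logarithms), or apply L'Hôpital's rule; the quotient → 0.
Adding the constant: 0 - 4 = -4. Limit = -4.

Final answer: -4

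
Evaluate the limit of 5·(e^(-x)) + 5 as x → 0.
Direct substitution at x = 0 gives 10.

Final answer: 10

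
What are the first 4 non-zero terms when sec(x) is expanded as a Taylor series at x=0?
61·x^6/720 + 5·x^4/24 + x^2/2 + 1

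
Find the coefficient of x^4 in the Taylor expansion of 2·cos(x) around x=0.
Expand to order 4: 2·cos(x) = x^4/12 - x^2 + 2 + O(x^5).
The coefficient of x^4 is 1/12.

Final answer: 1/12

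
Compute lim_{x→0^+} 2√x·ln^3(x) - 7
The product is a 0·∞ indeterminate form at x → 0⁺.
Rewrite the product as 2·ln^3(x) / x^(-1/2) and apply L'Hôpital, or use the standard hierarchy x^(-1/2) ≫ |ln x|^3 as x → 0⁺.
The indeterminate product → 0, so the limit = -7.

Final answer: -7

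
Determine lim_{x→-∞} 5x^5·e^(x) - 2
The product is a 0·∞ indeterminate form at x → -∞.
Rewrite the product as 5x^5 / e^(-x) (an ∞/∞ form) and apply L'Hôpital, or use the standard hierarchy e^(|x|) ≫ |x^5| as x → -∞.
The indeterminate product → 0, so the limit = -2.

Final answer: -2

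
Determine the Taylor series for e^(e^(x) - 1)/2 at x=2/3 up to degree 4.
e^(-1)·e^(e^(2/3))/2 + e^(-1/3)·e^(e^(2/3))·(x - 2/3)/2 + (e^(e^(2/3)) + e^(2/3)·e^(e^(2/3)))·e^(-1/3)·(x - 2/3)^2/4 + (e^(e^(2/3)) + e^(4/3)·e^(e^(2/3)) + 3·e^(2/3)·e^(e^(2/3)))·e^(-1/3)·(x - 2/3)^3/12 + (e^(e^(2/3)) + e^(2)·e^(e^(2/3)) + 7·e^(2/3)·e^(e^(2/3)) + 6·e^(4/3)·e^(e^(2/3)))·e^(-1/3)·(x - 2/3)^4/48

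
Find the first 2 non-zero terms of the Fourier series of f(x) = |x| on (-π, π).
-4·cos(x)/π + π/2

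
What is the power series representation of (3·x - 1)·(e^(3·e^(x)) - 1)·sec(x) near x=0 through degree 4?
x^4·(5/24 + 203·e^(3)/12) + x^3·(-3/2 + 17·e^(3)/2) + x^2·(1/2 + 5·e^(3)/2) - 3·x - e^(3) + 1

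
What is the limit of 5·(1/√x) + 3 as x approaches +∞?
Evaluate the dominant behaviour as x → +∞; each term tends to a finite value or vanishes.
Limit = 3.

Final answer: 3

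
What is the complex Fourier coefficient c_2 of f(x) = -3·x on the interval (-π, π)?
Compute the real Fourier coefficients first: a_2 = 0, b_2 = 3.
Then c_2 = (a_2 − i·b_2)/2 = -3·i/2.

Final answer: -3·i/2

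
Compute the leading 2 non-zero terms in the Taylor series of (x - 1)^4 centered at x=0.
1 - 4·x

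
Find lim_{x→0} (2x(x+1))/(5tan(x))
Both numerator and denominator → 0 as x → 0; this is a 0/0 indeterminate form.
Expand each to leading order near x = 0: numerator ~ 2·x, denominator ~ 5·x.
The limit of the ratio is 2/5.

Final answer: 2/5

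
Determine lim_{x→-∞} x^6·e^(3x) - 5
The product is a 0·∞ indeterminate form at x → -∞.
Rewrite the product as x^6 / e^(-3x) (an ∞/∞ form) and apply L'Hôpital, or use the standard hierarchy e^(3|x|) ≫ |x^6| as x → -∞.
The indeterminate product → 0, so the limit = -5.

Final answer: -5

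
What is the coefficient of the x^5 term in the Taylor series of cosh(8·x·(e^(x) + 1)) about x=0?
Expand to order 5: cosh(8·x·(e^(x) + 1)) = 16544·x^5/3 + 8480·x^4/3 + 128·x^3 + 128·x^2 + 1 + O(x^6).
The coefficient of x^5 is 16544/3.

Final answer: 16544/3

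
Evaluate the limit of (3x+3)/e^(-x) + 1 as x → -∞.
The quotient is an ∞/∞ indeterminate form as x → -∞.
Compare growth rates of the dominant terms (exponentials ≫ polynomials ≫ logarithms), or apply L'Hôpital's rule; the quotient → 0.
Adding the constant: 0 + 1 = 1. Limit = 1.

Final answer: 1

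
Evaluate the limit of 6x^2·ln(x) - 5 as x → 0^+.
The product is a 0·∞ indeterminate form at x → 0⁺.
Rewrite the product as 6·ln(x) / x^(-2) and apply L'Hôpital, or use the standard hierarchy x^(-2) ≫ |ln x| as x → 0⁺.
The indeterminate product → 0, so the limit = -5.

Final answer: -5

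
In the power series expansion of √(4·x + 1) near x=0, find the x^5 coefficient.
Expand to order 5: √(4·x + 1) = 28·x^5 - 10·x^4 + 4·x^3 - 2·x^2 + 2·x + 1 + O(x^6).
The coefficient of x^5 is 28.

Final answer: 28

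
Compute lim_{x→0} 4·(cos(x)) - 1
Direct substitution at x = 0 gives 3.

Final answer: 3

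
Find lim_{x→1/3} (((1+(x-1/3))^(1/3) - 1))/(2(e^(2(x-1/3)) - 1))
Both numerator and denominator → 0 as x → 1/3; this is a 0/0 indeterminate form.
Expand each to leading order near x = 1/3: numerator ~ (x - 1/3)/3, denominator ~ 4·(x - 1/3).
The limit of the ratio is 1/12.

Final answer: 1/12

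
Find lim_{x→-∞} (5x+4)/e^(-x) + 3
The quotient is an ∞/∞ indeterminate form as x → -∞.
Compare growth rates of the dominant terms (exponentials ≫ polynomials ≫ logarithms), or apply L'Hôpital's rule; the quotient → 0.
Adding the constant: 0 + 3 = 3. Limit = 3.

Final answer: 3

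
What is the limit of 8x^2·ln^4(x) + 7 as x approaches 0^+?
The product is a 0·∞ indeterminate form at x → 0⁺.
Rewrite the product as 8·ln^4(x) / x^(-2) and apply L'Hôpital, or use the standard hierarchy x^(-2) ≫ |ln x|^4 as x → 0⁺.
The indeterminate product → 0, so the limit = 7.

Final answer: 7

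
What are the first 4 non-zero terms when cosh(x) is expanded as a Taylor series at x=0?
x^6/720 + x^4/24 + x^2/2 + 1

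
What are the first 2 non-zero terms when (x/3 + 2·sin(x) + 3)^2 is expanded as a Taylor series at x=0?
14·x + 9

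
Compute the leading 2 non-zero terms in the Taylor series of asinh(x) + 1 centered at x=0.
x + 1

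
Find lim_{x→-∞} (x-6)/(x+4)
Evaluate the dominant behaviour as x → -∞; each term tends to a finite value or vanishes.
Limit = 1.

Final answer: 1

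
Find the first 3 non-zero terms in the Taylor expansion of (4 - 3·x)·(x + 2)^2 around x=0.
-8·x^2 + 4·x + 16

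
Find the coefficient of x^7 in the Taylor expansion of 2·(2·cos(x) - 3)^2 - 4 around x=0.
Expand to order 7: 2·(2·cos(x) - 3)^2 - 4 = -29·x^6/90 + 5·x^4/3 + 4·x^2 - 2 + O(x^8).
The coefficient of x^7 is 0.

Final answer: 0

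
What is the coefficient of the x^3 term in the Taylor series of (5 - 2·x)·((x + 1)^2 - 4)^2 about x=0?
Expand to order 3: (5 - 2·x)·((x + 1)^2 - 4)^2 = 24·x^3 + 14·x^2 - 78·x + 45 + O(x^4).
The coefficient of x^3 is 24.

Final answer: 24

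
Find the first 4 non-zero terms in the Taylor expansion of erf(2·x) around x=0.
-128·x^7/(21·√(π)) + 32·x^5/(5·√(π)) - 16·x^3/(3·√(π)) + 4·x/√(π)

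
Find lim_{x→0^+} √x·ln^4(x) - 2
The product is a 0·∞ indeterminate form at x → 0⁺.
Rewrite the product as ln^4(x) / x^(-1/2) and apply L'Hôpital, or use the standard hierarchy x^(-1/2) ≫ |ln x|^4 as x → 0⁺.
The indeterminate product → 0, so the limit = -2.

Final answer: -2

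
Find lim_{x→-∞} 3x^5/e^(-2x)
This is an ∞/∞ indeterminate form as x → -∞.
Compare growth rates of the dominant terms (exponentials ≫ polynomials ≫ logarithms), or apply L'Hôpital's rule; the quotient → 0.
Limit = 0.

Final answer: 0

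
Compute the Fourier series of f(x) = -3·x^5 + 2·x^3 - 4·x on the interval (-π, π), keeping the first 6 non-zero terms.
(-752 - 6·π^4 + 124·π^2)·sin(x) + (-17·π^2 + 59/2 + 3·π^4)·sin(2·x) + (-2·π^4 - 176/27 + 52·π^2/9)·sin(3·x) + (-23·π^2/8 + 197/64 + 3·π^4/2)·sin(4·x) + (-6·π^4/5 - 1264/625 + 44·π^2/25)·sin(5·x) + (-11·π^2/9 + 83/54 + π^4)·sin(6·x)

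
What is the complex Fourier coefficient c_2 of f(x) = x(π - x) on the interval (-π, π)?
Compute the real Fourier coefficients first: a_2 = -1, b_2 = -π.
Then c_2 = (a_2 − i·b_2)/2 = -1/2 + i·π/2.

Final answer: -1/2 + i·π/2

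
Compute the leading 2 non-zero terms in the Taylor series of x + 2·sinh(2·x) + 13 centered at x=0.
5·x + 13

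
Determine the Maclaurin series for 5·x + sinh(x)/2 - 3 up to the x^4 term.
x^3/12 + 11·x/2 - 3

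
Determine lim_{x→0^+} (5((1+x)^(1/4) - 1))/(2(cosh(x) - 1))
Both numerator and denominator → 0 as x → 0^+; this is a 0/0 indeterminate form.
Expand each to leading order near x = 0: numerator ~ 5·x/4, denominator ~ x^2.
The limit of the ratio is ∞.

Final answer: ∞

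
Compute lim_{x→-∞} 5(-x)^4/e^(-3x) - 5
The quotient is an ∞/∞ indeterminate form as x → -∞.
Compare growth rates of the dominant terms (exponentials ≫ polynomials ≫ logarithms), or apply L'Hôpital's rule; the quotient → 0.
Adding the constant: 0 - 5 = -5. Limit = -5.

Final answer: -5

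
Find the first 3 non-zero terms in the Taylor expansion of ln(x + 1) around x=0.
x^3/3 - x^2/2 + x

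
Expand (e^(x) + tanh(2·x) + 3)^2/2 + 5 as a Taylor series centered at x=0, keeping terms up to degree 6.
11503·x^6/720 + 639·x^5/40 - 173·x^4/24 - 17·x^3/2 + 13·x^2/2 + 12·x + 13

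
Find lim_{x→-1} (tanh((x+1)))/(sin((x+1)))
Both numerator and denominator → 0 as x → -1; this is a 0/0 indeterminate form.
Expand each to leading order near x = -1: numerator ~ (x + 1), denominator ~ (x + 1).
The limit of the ratio is 1.

Final answer: 1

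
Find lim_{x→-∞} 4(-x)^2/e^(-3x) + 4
The quotient is an ∞/∞ indeterminate form as x → -∞.
Compare growth rates of the dominant terms (exponentials ≫ polynomials ≫ logarithms), or apply L'Hôpital's rule; the quotient → 0.
Adding the constant: 0 + 4 = 4. Limit = 4.

Final answer: 4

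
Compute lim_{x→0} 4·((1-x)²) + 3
Direct substitution at x = 0 gives 7.

Final answer: 7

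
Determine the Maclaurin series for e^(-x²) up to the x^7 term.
-x^6/6 + x^4/2 - x^2 + 1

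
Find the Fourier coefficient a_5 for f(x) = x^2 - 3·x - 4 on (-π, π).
a_5 = (1/π) ∫_{-π}^{π} f(x)·cos(5x) dx.
Evaluate the integral (use parity and integration by parts as needed): a_5 = -4/25.

Final answer: -4/25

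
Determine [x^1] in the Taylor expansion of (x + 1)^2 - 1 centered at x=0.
Expand to order 1: (x + 1)^2 - 1 = 2·x + O(x^2).
The coefficient of x^1 is 2.

Final answer: 2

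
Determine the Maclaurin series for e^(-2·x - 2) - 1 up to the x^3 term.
-4·x^3·e^(-2)/3 + 2·x^2·e^(-2) - 2·x·e^(-2) - 1 + e^(-2)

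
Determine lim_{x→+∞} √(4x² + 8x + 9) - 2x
As x → +∞: multiply by the conjugate to get (8x+9)/(√(4x²+8x+9)+2x); the denominator ~ 4x, so the limit is 8/4 = 2.
Limit = 2.

Final answer: 2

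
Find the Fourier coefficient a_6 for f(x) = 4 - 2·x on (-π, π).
a_6 = (1/π) ∫_{-π}^{π} f(x)·cos(6x) dx.
Evaluate the integral (use parity and integration by parts as needed): a_6 = 0.

Final answer: 0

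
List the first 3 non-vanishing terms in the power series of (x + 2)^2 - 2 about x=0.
x^2 + 4·x + 2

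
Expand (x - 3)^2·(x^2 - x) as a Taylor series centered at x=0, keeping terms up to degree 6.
x^4 - 7·x^3 + 15·x^2 - 9·x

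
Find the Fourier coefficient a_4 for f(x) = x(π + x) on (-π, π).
a_4 = (1/π) ∫_{-π}^{π} f(x)·cos(4x) dx.
Evaluate the integral (use parity and integration by parts as needed): a_4 = 1/4.

Final answer: 1/4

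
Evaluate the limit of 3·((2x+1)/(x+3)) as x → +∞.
Evaluate the dominant behaviour as x → +∞; each term tends to a finite value or vanishes.
Limit = 6.

Final answer: 6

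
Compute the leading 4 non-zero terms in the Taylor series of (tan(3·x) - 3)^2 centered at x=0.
-54·x^3 + 9·x^2 - 18·x + 9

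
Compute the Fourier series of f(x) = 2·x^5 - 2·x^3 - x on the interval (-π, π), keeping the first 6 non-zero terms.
(-84·π^2 + 4·π^4 + 502)·sin(x) + (-2·π^4 - 17 + 12·π^2)·sin(2·x) + (-116·π^2/27 + 178/81 + 4·π^4/3)·sin(3·x) + (-π^4 - 11/32 + 9·π^2/4)·sin(4·x) + (-36·π^2/25 - 34/625 + 4·π^4/5)·sin(5·x) + (-2·π^4/3 + 13/81 + 28·π^2/27)·sin(6·x)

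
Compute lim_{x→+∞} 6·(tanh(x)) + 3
Evaluate the dominant behaviour as x → +∞; each term tends to a finite value or vanishes.
Limit = 9.

Final answer: 9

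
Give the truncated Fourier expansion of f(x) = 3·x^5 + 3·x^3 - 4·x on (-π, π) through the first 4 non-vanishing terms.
(-114·π^2 + 6·π^4 + 676)·sin(x) + (-3·π^4 - 14 + 12·π^2)·sin(2·x) + (-22·π^2/9 - 28/27 + 2·π^4)·sin(3·x) + (-3·π^4/2 + 119/64 + 3·π^2/8)·sin(4·x)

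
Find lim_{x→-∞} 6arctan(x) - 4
Evaluate the dominant behaviour as x → -∞; each term tends to a finite value or vanishes.
Limit = -3·π - 4.

Final answer: -3·π - 4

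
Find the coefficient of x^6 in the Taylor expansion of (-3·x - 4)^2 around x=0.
Expand to order 6: (-3·x - 4)^2 = 9·x^2 + 24·x + 16 + O(x^7).
The coefficient of x^6 is 0.

Final answer: 0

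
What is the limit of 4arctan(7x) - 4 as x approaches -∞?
Evaluate the dominant behaviour as x → -∞; each term tends to a finite value or vanishes.
Limit = -2·π - 4.

Final answer: -2·π - 4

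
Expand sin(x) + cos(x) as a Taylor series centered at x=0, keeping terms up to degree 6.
-x^6/720 + x^5/120 + x^4/24 - x^3/6 - x^2/2 + x + 1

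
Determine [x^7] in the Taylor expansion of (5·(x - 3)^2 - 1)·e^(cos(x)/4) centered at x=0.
Expand to order 7: (5·(x - 3)^2 - 1)·e^(cos(x)/4) = 91·x^7·e^(1/4)/1536 + 49·x^6·e^(1/4)/11520 - 35·x^5·e^(1/4)/64 + 17·x^4·e^(1/4)/96 + 15·x^3·e^(1/4)/4 - x^2·e^(1/4)/2 - 30·x·e^(1/4) + 44·e^(1/4) + O(x^8).
The coefficient of x^7 is 91·e^(1/4)/1536.

Final answer: 91·e^(1/4)/1536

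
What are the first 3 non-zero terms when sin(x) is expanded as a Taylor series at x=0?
x^5/120 - x^3/6 + x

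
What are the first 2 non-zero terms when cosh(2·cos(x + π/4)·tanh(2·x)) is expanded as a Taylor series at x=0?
4·x^2 + 1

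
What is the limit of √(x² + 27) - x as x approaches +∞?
This is an ∞ − ∞ indeterminate form.
Multiply and divide by the conjugate √(x²+27) + x; the x² terms cancel, leaving 27/(√(x²+27)+x) → 0.
Limit = 0.

Final answer: 0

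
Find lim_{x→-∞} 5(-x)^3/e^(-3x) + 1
The quotient is an ∞/∞ indeterminate form as x → -∞.
Compare growth rates of the dominant terms (exponentials ≫ polynomials ≫ logarithms), or apply L'Hôpital's rule; the quotient → 0.
Adding the constant: 0 + 1 = 1. Limit = 1.

Final answer: 1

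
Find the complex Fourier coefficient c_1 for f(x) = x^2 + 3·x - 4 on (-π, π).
Compute the real Fourier coefficients first: a_1 = -4, b_1 = 6.
Then c_1 = (a_1 − i·b_1)/2 = -2 - 3·i.

Final answer: -2 - 3·i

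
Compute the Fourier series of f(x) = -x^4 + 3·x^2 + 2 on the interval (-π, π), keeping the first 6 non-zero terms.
(-60 + 8·π^2)·cos(x) + (6 - 2·π^2)·cos(2·x) + (-52/27 + 8·π^2/9)·cos(3·x) + (15/16 - π^2/2)·cos(4·x) + (-348/625 + 8·π^2/25)·cos(5·x) - π^4/5 + 2 + π^2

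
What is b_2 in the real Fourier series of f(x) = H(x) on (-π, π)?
b_2 = (1/π) ∫_{-π}^{π} f(x)·sin(2x) dx.
Evaluate the integral (use parity and integration by parts as needed): b_2 = 0.

Final answer: 0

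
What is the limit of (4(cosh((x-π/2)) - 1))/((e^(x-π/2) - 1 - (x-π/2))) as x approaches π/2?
Both numerator and denominator → 0 as x → π/2; this is a 0/0 indeterminate form.
Expand each to leading order near x = π/2: numerator ~ 2·(x - π/2)^2, denominator ~ (x - π/2)^2/2.
The limit of the ratio is 4.

Final answer: 4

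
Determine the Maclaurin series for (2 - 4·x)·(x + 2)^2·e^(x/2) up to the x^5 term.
-389·x^5/480 - 187·x^4/48 - 71·x^3/6 - 17·x^2 - 4·x + 8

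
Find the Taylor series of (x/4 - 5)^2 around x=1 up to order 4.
361/16 - 19·(x - 1)/8 + (x - 1)^2/16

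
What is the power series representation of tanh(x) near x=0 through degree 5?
2·x^5/15 - x^3/3 + x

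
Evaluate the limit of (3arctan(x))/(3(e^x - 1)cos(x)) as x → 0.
Both numerator and denominator → 0 as x → 0; this is a 0/0 indeterminate form.
Expand each to leading order near x = 0: numerator ~ 3·x, denominator ~ 3·x.
The limit of the ratio is 1.

Final answer: 1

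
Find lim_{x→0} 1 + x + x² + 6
Direct substitution at x = 0 gives 7.

Final answer: 7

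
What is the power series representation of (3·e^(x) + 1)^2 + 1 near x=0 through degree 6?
97·x^6/120 + 49·x^5/20 + 25·x^4/4 + 13·x^3 + 21·x^2 + 24·x + 17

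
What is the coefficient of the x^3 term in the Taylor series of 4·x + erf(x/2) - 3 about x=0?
Expand to order 3: 4·x + erf(x/2) - 3 = -x^3/(12·√(π)) + x·(1/√(π) + 4) - 3 + O(x^4).
The coefficient of x^3 is -1/(12·√(π)).

Final answer: -1/(12·√(π))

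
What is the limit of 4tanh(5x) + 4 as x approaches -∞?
Evaluate the dominant behaviour as x → -∞; each term tends to a finite value or vanishes.
Limit = 0.

Final answer: 0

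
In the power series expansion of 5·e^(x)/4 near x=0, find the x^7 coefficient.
Expand to order 7: 5·e^(x)/4 = x^7/4032 + x^6/576 + x^5/96 + 5·x^4/96 + 5·x^3/24 + 5·x^2/8 + 5·x/4 + 5/4 + O(x^8).
The coefficient of x^7 is 1/4032.

Final answer: 1/4032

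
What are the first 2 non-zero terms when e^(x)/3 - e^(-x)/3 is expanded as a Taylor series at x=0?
x^3/9 + 2·x/3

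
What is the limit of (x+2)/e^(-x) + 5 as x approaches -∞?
The quotient is an ∞/∞ indeterminate form as x → -∞.
Compare growth rates of the dominant terms (exponentials ≫ polynomials ≫ logarithms), or apply L'Hôpital's rule; the quotient → 0.
Adding the constant: 0 + 5 = 5. Limit = 5.

Final answer: 5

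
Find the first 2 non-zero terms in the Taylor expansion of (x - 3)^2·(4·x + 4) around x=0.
12·x + 36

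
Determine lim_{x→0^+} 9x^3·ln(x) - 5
The product is a 0·∞ indeterminate form at x → 0⁺.
Rewrite the product as 9·ln(x) / x^(-3) and apply L'Hôpital, or use the standard hierarchy x^(-3) ≫ |ln x| as x → 0⁺.
The indeterminate product → 0, so the limit = -5.

Final answer: -5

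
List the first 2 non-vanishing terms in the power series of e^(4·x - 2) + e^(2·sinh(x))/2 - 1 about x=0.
x·(4·e^(-2) + 1) - 1/2 + e^(-2)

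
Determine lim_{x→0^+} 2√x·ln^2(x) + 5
The product is a 0·∞ indeterminate form at x → 0⁺.
Rewrite the product as 2·ln^2(x) / x^(-1/2) and apply L'Hôpital, or use the standard hierarchy x^(-1/2) ≫ |ln x|^2 as x → 0⁺.
The indeterminate product → 0, so the limit = 5.

Final answer: 5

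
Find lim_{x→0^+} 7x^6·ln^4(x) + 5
The product is a 0·∞ indeterminate form at x → 0⁺.
Rewrite the product as 7·ln^4(x) / x^(-6) and apply L'Hôpital, or use the standard hierarchy x^(-6) ≫ |ln x|^4 as x → 0⁺.
The indeterminate product → 0, so the limit = 5.

Final answer: 5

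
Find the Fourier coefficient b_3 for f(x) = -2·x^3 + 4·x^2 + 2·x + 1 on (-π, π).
b_3 = (1/π) ∫_{-π}^{π} f(x)·sin(3x) dx.
Evaluate the integral (use parity and integration by parts as needed): b_3 = 20/9 - 4·π^2/3.

Final answer: 20/9 - 4·π^2/3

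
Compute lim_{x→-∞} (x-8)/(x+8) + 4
Evaluate the dominant behaviour as x → -∞; each term tends to a finite value or vanishes.
Limit = 5.

Final answer: 5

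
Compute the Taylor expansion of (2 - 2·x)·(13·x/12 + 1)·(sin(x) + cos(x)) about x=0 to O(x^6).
277·x^5/720 + 41·x^4/36 - 31·x^3/12 - 3·x^2 + 13·x/6 + 2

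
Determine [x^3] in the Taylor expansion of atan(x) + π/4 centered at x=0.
Expand to order 3: atan(x) + π/4 = -x^3/3 + x + π/4 + O(x^4).
The coefficient of x^3 is -1/3.

Final answer: -1/3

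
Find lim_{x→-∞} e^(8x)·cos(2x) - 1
Evaluate the dominant behaviour as x → -∞; each term tends to a finite value or vanishes.
Limit = -1.

Final answer: -1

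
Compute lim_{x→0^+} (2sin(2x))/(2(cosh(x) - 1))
Both numerator and denominator → 0 as x → 0^+; this is a 0/0 indeterminate form.
Expand each to leading order near x = 0: numerator ~ 4·x, denominator ~ x^2.
The limit of the ratio is ∞.

Final answer: ∞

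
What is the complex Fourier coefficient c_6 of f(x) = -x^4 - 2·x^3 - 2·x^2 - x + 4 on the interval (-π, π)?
Compute the real Fourier coefficients first: a_6 = -2·π^2/9 - 5/27, b_6 = 2/9 + 2·π^2/3.
Then c_6 = (a_6 − i·b_6)/2 = -π^2/9 - 5/54 - i·π^2/3 - i/9.

Final answer: -π^2/9 - 5/54 - i·π^2/3 - i/9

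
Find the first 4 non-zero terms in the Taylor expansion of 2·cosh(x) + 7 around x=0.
x^6/360 + x^4/12 + x^2 + 9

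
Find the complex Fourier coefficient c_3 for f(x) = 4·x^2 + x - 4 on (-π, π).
Compute the real Fourier coefficients first: a_3 = -16/9, b_3 = 2/3.
Then c_3 = (a_3 − i·b_3)/2 = -8/9 - i/3.

Final answer: -8/9 - i/3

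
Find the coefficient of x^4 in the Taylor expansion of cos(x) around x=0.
Expand to order 4: cos(x) = x^4/24 - x^2/2 + 1 + O(x^5).
The coefficient of x^4 is 1/24.

Final answer: 1/24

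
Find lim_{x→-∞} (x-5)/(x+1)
Evaluate the dominant behaviour as x → -∞; each term tends to a finite value or vanishes.
Limit = 1.

Final answer: 1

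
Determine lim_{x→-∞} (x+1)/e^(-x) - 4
The quotient is an ∞/∞ indeterminate form as x → -∞.
Compare growth rates of the dominant terms (exponentials ≫ polynomials ≫ logarithms), or apply L'Hôpital's rule; the quotient → 0.
Adding the constant: 0 - 4 = -4. Limit = -4.

Final answer: -4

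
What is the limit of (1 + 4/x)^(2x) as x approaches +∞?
As x → +∞: write (1 + 4/x)^(2x) = ((1 + 4/x)^x)^2 → (e^4)^2 = e^8.
Limit = e^(8).

Final answer: e^(8)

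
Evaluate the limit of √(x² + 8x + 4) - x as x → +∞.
This is an ∞ − ∞ indeterminate form.
Multiply and divide by the conjugate √(x²+8x + 4) + x; the x² terms cancel, leaving (8x + 4)/(√(x²+8x + 4)+x) → 8/2 = 4.
Limit = 4.

Final answer: 4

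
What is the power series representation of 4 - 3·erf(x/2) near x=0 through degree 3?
x^3/(4·√(π)) - 3·x/√(π) + 4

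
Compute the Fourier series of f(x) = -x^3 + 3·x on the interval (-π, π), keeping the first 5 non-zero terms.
(18 - 2·π^2)·sin(x) + (-9/2 + π^2)·sin(2·x) + (22/9 - 2·π^2/3)·sin(3·x) + (-27/16 + π^2/2)·sin(4·x) + (162/125 - 2·π^2/5)·sin(5·x)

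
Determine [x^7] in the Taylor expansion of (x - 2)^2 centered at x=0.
Expand to order 7: (x - 2)^2 = x^2 - 4·x + 4 + O(x^8).
The coefficient of x^7 is 0.

Final answer: 0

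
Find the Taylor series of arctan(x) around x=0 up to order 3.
-x^3/3 + x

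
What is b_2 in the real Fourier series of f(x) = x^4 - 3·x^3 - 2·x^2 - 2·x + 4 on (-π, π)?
b_2 = (1/π) ∫_{-π}^{π} f(x)·sin(2x) dx.
Evaluate the integral (use parity and integration by parts as needed): b_2 = -5/2 + 3·π^2.

Final answer: -5/2 + 3·π^2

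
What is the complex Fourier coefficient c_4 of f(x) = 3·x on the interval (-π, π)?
Compute the real Fourier coefficients first: a_4 = 0, b_4 = -3/2.
Then c_4 = (a_4 − i·b_4)/2 = 3·i/4.

Final answer: 3·i/4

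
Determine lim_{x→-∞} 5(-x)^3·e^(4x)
This is a 0·∞ indeterminate form at x → -∞.
Rewrite the product as 5(-x)^3 / e^(-4x) (an ∞/∞ form) and apply L'Hôpital, or use the standard hierarchy e^(4|x|) ≫ |(-x)^3| as x → -∞.
The indeterminate product → 0, so the limit = 0.

Final answer: 0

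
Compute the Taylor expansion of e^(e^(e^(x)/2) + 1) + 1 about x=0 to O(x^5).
x^4·(e^(e^(1/2) + 3)/384 + 3·e^(e^(1/2) + 5/2)/64 + 49·e^(3/2 + e^(1/2))/384 + 71·e^(e^(1/2) + 2)/384) + x^3·(e^(e^(1/2) + 5/2)/48 + 11·e^(3/2 + e^(1/2))/48 + 3·e^(e^(1/2) + 2)/16) + x^2·(e^(e^(1/2) + 2)/8 + 3·e^(3/2 + e^(1/2))/8) + x·e^(3/2 + e^(1/2))/2 + 1 + e^(1 + e^(1/2))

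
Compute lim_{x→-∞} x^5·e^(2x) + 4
The product is a 0·∞ indeterminate form at x → -∞.
Rewrite the product as x^5 / e^(-2x) (an ∞/∞ form) and apply L'Hôpital, or use the standard hierarchy e^(2|x|) ≫ |x^5| as x → -∞.
The indeterminate product → 0, so the limit = 4.

Final answer: 4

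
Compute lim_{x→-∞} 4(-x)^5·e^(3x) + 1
The product is a 0·∞ indeterminate form at x → -∞.
Rewrite the product as 4(-x)^5 / e^(-3x) (an ∞/∞ form) and apply L'Hôpital, or use the standard hierarchy e^(3|x|) ≫ |(-x)^5| as x → -∞.
The indeterminate product → 0, so the limit = 1.

Final answer: 1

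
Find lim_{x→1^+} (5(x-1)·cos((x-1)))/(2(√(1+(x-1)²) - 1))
Both numerator and denominator → 0 as x → 1^+; this is a 0/0 indeterminate form.
Expand each to leading order near x = 1: numerator ~ 5·(x - 1), denominator ~ (x - 1)^2.
The limit of the ratio is ∞.

Final answer: ∞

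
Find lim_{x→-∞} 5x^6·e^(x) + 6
The product is a 0·∞ indeterminate form at x → -∞.
Rewrite the product as 5x^6 / e^(-x) (an ∞/∞ form) and apply L'Hôpital, or use the standard hierarchy e^(|x|) ≫ |x^6| as x → -∞.
The indeterminate product → 0, so the limit = 6.

Final answer: 6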